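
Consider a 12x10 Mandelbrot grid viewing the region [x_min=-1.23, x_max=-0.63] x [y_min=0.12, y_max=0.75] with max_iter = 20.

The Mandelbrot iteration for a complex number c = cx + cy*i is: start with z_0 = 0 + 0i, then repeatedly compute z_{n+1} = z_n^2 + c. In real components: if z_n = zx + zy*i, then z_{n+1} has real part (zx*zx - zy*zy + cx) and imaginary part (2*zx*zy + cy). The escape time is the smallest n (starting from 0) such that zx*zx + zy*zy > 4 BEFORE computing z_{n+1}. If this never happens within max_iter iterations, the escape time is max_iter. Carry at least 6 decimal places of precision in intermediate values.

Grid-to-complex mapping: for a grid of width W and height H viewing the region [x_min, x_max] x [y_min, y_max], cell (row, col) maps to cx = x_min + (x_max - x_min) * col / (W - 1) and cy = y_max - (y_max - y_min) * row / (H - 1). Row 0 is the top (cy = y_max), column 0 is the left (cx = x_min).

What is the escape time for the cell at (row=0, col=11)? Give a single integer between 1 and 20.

z_0 = 0 + 0i, c = -0.6300 + 0.7500i
Iter 1: z = -0.6300 + 0.7500i, |z|^2 = 0.9594
Iter 2: z = -0.7956 + -0.1950i, |z|^2 = 0.6710
Iter 3: z = -0.0350 + 1.0603i, |z|^2 = 1.1254
Iter 4: z = -1.7530 + 0.6757i, |z|^2 = 3.5295
Iter 5: z = 1.9864 + -1.6189i, |z|^2 = 6.5665
Escaped at iteration 5

Answer: 5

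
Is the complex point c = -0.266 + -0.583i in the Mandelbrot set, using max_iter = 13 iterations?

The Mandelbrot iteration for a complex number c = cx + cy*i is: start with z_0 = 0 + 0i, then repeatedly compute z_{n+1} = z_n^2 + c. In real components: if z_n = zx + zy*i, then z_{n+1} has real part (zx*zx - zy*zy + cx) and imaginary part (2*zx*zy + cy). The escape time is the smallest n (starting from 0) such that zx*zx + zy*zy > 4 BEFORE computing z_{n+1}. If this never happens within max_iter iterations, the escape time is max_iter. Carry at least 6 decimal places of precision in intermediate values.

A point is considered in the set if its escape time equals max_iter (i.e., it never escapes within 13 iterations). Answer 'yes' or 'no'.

Answer: yes

Derivation:
z_0 = 0 + 0i, c = -0.2660 + -0.5830i
Iter 1: z = -0.2660 + -0.5830i, |z|^2 = 0.4106
Iter 2: z = -0.5351 + -0.2728i, |z|^2 = 0.3608
Iter 3: z = -0.0541 + -0.2910i, |z|^2 = 0.0876
Iter 4: z = -0.3477 + -0.5515i, |z|^2 = 0.4251
Iter 5: z = -0.4493 + -0.1994i, |z|^2 = 0.2416
Iter 6: z = -0.1039 + -0.4038i, |z|^2 = 0.1739
Iter 7: z = -0.4183 + -0.4991i, |z|^2 = 0.4240
Iter 8: z = -0.3401 + -0.1655i, |z|^2 = 0.1431
Iter 9: z = -0.1777 + -0.4704i, |z|^2 = 0.2529
Iter 10: z = -0.4557 + -0.4158i, |z|^2 = 0.3805
Iter 11: z = -0.2312 + -0.2040i, |z|^2 = 0.0951
Iter 12: z = -0.2542 + -0.4886i, |z|^2 = 0.3034
Did not escape in 13 iterations → in set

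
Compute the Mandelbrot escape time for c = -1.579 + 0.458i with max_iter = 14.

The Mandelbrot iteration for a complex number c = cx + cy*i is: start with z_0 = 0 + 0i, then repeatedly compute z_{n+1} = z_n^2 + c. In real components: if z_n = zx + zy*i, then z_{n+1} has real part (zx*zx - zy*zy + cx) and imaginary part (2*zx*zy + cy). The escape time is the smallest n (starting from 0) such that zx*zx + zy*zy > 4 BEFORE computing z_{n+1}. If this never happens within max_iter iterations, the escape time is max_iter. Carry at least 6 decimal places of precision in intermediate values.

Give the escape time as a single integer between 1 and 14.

z_0 = 0 + 0i, c = -1.5790 + 0.4580i
Iter 1: z = -1.5790 + 0.4580i, |z|^2 = 2.7030
Iter 2: z = 0.7045 + -0.9884i, |z|^2 = 1.4732
Iter 3: z = -2.0596 + -0.9346i, |z|^2 = 5.1153
Escaped at iteration 3

Answer: 3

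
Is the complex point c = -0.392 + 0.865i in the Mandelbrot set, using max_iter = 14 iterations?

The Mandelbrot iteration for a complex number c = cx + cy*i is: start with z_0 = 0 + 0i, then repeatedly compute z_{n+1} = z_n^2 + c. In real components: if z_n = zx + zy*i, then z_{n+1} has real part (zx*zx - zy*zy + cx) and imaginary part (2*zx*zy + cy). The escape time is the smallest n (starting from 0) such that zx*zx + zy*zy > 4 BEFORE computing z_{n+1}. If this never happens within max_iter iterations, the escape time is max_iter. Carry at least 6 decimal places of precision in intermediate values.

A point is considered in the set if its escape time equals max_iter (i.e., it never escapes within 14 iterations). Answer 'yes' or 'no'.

z_0 = 0 + 0i, c = -0.3920 + 0.8650i
Iter 1: z = -0.3920 + 0.8650i, |z|^2 = 0.9019
Iter 2: z = -0.9866 + 0.1868i, |z|^2 = 1.0082
Iter 3: z = 0.5464 + 0.4963i, |z|^2 = 0.5449
Iter 4: z = -0.3398 + 1.4074i, |z|^2 = 2.0962
Iter 5: z = -2.2573 + -0.0915i, |z|^2 = 5.1037
Escaped at iteration 5

Answer: no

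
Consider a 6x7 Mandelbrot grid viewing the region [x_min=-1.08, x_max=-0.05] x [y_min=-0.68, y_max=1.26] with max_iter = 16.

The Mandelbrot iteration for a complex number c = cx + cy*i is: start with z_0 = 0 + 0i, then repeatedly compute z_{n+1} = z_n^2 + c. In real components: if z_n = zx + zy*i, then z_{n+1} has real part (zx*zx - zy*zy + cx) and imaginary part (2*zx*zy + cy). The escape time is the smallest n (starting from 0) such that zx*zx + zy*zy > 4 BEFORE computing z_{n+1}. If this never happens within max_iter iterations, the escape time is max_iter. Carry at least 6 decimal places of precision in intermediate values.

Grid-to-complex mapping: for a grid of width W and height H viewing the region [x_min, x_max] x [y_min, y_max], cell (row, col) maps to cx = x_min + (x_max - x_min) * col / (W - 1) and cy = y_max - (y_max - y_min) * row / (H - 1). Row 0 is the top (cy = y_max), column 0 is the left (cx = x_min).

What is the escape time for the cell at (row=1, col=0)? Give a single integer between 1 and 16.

Answer: 3

Derivation:
z_0 = 0 + 0i, c = -1.0800 + 0.9367i
Iter 1: z = -1.0800 + 0.9367i, |z|^2 = 2.0437
Iter 2: z = -0.7909 + -1.0865i, |z|^2 = 1.8061
Iter 3: z = -1.6350 + 2.6554i, |z|^2 = 9.7245
Escaped at iteration 3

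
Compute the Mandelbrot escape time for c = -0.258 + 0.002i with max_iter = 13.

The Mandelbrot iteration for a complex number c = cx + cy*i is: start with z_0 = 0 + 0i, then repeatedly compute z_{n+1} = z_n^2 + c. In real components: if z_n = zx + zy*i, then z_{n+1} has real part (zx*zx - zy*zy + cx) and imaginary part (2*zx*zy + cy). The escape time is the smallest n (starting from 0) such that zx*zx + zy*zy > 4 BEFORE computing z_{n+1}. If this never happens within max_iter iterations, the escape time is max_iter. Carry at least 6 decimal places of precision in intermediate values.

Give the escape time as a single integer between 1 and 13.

Answer: 13

Derivation:
z_0 = 0 + 0i, c = -0.2580 + 0.0020i
Iter 1: z = -0.2580 + 0.0020i, |z|^2 = 0.0666
Iter 2: z = -0.1914 + 0.0010i, |z|^2 = 0.0367
Iter 3: z = -0.2214 + 0.0016i, |z|^2 = 0.0490
Iter 4: z = -0.2090 + 0.0013i, |z|^2 = 0.0437
Iter 5: z = -0.2143 + 0.0015i, |z|^2 = 0.0459
Iter 6: z = -0.2121 + 0.0014i, |z|^2 = 0.0450
Iter 7: z = -0.2130 + 0.0014i, |z|^2 = 0.0454
Iter 8: z = -0.2126 + 0.0014i, |z|^2 = 0.0452
Iter 9: z = -0.2128 + 0.0014i, |z|^2 = 0.0453
Iter 10: z = -0.2127 + 0.0014i, |z|^2 = 0.0453
Iter 11: z = -0.2128 + 0.0014i, |z|^2 = 0.0453
Iter 12: z = -0.2127 + 0.0014i, |z|^2 = 0.0453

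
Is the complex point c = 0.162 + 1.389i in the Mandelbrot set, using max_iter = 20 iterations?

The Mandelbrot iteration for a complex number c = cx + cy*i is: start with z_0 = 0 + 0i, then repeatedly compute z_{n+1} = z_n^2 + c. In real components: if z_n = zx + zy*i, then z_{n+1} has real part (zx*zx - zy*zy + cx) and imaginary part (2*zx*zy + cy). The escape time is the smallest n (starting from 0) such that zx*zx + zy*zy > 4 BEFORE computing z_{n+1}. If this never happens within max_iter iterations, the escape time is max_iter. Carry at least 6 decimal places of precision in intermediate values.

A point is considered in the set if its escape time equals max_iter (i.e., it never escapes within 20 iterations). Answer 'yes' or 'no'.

Answer: no

Derivation:
z_0 = 0 + 0i, c = 0.1620 + 1.3890i
Iter 1: z = 0.1620 + 1.3890i, |z|^2 = 1.9556
Iter 2: z = -1.7411 + 1.8390i, |z|^2 = 6.4134
Escaped at iteration 2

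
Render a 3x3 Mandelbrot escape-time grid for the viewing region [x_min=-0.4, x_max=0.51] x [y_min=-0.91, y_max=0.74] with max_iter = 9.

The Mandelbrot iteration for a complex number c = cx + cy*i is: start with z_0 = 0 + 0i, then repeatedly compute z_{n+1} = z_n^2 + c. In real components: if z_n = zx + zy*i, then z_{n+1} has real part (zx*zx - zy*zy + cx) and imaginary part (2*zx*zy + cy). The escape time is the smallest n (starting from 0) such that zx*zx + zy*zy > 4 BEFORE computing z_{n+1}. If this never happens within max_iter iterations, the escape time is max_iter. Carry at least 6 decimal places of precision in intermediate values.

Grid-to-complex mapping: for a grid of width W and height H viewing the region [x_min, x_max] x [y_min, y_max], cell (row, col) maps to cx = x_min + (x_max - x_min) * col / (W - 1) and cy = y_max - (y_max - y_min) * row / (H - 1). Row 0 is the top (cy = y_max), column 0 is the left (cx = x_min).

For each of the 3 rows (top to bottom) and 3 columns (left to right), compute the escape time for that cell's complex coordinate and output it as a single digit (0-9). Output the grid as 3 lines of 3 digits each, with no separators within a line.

Answer: 783
995
563

Derivation:
(row=0, col=0): c = -0.4000 + 0.7400i → escape time 7
(row=0, col=1): c = 0.0550 + 0.7400i → escape time 8
(row=0, col=2): c = 0.5100 + 0.7400i → escape time 3
(row=1, col=0): c = -0.4000 + -0.0850i → escape time 9
(row=1, col=1): c = 0.0550 + -0.0850i → escape time 9
(row=1, col=2): c = 0.5100 + -0.0850i → escape time 5
(row=2, col=0): c = -0.4000 + -0.9100i → escape time 5
(row=2, col=1): c = 0.0550 + -0.9100i → escape time 6
(row=2, col=2): c = 0.5100 + -0.9100i → escape time 3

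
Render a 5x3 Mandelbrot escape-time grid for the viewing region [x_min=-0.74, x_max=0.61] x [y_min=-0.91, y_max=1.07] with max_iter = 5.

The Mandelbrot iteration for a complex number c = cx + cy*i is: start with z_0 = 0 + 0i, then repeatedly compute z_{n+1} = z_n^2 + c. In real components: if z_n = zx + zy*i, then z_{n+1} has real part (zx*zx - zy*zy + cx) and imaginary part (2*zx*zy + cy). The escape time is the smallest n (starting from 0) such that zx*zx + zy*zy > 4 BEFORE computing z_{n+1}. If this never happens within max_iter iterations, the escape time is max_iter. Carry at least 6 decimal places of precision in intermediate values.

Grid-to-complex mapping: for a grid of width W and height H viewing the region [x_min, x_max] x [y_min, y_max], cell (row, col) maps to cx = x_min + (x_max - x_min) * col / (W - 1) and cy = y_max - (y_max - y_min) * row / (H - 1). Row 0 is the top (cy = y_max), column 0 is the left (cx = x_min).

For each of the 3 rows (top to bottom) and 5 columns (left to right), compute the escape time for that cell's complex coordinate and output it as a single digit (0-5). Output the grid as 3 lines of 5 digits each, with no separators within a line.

(row=0, col=0): c = -0.7400 + 1.0700i → escape time 3
(row=0, col=1): c = -0.4025 + 1.0700i → escape time 4
(row=0, col=2): c = -0.0650 + 1.0700i → escape time 5
(row=0, col=3): c = 0.2725 + 1.0700i → escape time 3
(row=0, col=4): c = 0.6100 + 1.0700i → escape time 2
(row=1, col=0): c = -0.7400 + 0.0800i → escape time 5
(row=1, col=1): c = -0.4025 + 0.0800i → escape time 5
(row=1, col=2): c = -0.0650 + 0.0800i → escape time 5
(row=1, col=3): c = 0.2725 + 0.0800i → escape time 5
(row=1, col=4): c = 0.6100 + 0.0800i → escape time 4
(row=2, col=0): c = -0.7400 + -0.9100i → escape time 4
(row=2, col=1): c = -0.4025 + -0.9100i → escape time 5
(row=2, col=2): c = -0.0650 + -0.9100i → escape time 5
(row=2, col=3): c = 0.2725 + -0.9100i → escape time 4
(row=2, col=4): c = 0.6100 + -0.9100i → escape time 2

Answer: 34532
55554
45542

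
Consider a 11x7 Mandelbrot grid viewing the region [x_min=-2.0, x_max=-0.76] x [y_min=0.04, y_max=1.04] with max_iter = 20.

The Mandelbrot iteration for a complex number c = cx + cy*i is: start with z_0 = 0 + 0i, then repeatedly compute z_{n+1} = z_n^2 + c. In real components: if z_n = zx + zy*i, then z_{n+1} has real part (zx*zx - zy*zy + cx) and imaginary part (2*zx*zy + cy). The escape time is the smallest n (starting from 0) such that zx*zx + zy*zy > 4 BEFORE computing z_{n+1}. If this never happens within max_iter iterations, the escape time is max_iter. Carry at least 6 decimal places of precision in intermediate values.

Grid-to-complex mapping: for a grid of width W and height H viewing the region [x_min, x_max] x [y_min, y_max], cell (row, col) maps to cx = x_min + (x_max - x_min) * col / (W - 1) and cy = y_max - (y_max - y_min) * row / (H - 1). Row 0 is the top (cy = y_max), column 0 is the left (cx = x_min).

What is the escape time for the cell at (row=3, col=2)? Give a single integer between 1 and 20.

Answer: 3

Derivation:
z_0 = 0 + 0i, c = -1.7520 + 0.5400i
Iter 1: z = -1.7520 + 0.5400i, |z|^2 = 3.3611
Iter 2: z = 1.0259 + -1.3522i, |z|^2 = 2.8808
Iter 3: z = -2.5279 + -2.2344i, |z|^2 = 11.3825
Escaped at iteration 3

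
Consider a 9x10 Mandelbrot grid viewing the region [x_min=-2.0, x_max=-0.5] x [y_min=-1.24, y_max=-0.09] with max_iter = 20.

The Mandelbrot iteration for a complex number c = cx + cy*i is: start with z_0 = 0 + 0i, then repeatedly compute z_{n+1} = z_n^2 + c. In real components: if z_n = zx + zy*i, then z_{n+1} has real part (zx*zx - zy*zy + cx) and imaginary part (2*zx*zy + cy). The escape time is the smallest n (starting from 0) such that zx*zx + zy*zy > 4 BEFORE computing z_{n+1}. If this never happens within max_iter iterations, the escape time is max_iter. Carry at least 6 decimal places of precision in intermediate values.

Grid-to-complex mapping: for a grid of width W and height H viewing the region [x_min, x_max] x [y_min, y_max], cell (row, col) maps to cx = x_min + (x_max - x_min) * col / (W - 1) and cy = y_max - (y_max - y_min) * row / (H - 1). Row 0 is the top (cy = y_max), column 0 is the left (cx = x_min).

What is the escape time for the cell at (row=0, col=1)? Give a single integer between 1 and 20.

z_0 = 0 + 0i, c = -1.8125 + -0.0900i
Iter 1: z = -1.8125 + -0.0900i, |z|^2 = 3.2933
Iter 2: z = 1.4646 + 0.2362i, |z|^2 = 2.2007
Iter 3: z = 0.2766 + 0.6020i, |z|^2 = 0.4389
Iter 4: z = -2.0984 + 0.2430i, |z|^2 = 4.4623
Escaped at iteration 4

Answer: 4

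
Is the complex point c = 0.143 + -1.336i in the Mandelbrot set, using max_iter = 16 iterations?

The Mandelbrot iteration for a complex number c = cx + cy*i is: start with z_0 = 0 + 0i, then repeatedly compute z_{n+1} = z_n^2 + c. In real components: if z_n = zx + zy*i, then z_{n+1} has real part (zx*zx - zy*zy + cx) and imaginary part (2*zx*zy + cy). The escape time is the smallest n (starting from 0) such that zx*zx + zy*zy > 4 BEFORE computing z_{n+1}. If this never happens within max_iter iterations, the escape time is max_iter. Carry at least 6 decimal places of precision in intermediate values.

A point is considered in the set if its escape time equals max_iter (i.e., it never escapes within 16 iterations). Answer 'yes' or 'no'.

Answer: no

Derivation:
z_0 = 0 + 0i, c = 0.1430 + -1.3360i
Iter 1: z = 0.1430 + -1.3360i, |z|^2 = 1.8053
Iter 2: z = -1.6214 + -1.7181i, |z|^2 = 5.5809
Escaped at iteration 2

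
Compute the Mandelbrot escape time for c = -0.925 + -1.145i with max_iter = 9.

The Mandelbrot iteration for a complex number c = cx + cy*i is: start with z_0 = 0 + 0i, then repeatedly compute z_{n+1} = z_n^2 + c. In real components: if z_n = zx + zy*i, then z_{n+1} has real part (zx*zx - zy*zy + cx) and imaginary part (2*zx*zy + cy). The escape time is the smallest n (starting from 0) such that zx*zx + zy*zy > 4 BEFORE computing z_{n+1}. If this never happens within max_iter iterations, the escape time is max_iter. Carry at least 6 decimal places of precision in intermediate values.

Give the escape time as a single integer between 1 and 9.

Answer: 3

Derivation:
z_0 = 0 + 0i, c = -0.9250 + -1.1450i
Iter 1: z = -0.9250 + -1.1450i, |z|^2 = 2.1667
Iter 2: z = -1.3804 + 0.9733i, |z|^2 = 2.8527
Iter 3: z = 0.0333 + -3.8319i, |z|^2 = 14.6849
Escaped at iteration 3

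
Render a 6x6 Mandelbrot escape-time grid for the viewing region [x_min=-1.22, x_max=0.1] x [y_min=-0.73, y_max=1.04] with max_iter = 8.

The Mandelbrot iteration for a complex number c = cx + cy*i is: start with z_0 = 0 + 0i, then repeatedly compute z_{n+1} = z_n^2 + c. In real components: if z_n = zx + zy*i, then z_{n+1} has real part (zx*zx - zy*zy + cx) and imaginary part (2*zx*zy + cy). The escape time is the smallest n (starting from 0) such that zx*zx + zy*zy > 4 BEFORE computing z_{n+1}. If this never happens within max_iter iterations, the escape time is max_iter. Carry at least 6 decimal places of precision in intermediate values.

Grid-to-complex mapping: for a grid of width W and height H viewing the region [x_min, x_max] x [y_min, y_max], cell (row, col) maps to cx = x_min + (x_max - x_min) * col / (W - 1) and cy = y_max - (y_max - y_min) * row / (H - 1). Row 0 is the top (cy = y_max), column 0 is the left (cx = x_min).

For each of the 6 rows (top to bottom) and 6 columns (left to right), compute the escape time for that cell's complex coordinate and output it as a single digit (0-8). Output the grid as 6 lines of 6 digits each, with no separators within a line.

Answer: 333484
345888
888888
888888
878888
345787

Derivation:
(row=0, col=0): c = -1.2200 + 1.0400i → escape time 3
(row=0, col=1): c = -0.9560 + 1.0400i → escape time 3
(row=0, col=2): c = -0.6920 + 1.0400i → escape time 3
(row=0, col=3): c = -0.4280 + 1.0400i → escape time 4
(row=0, col=4): c = -0.1640 + 1.0400i → escape time 8
(row=0, col=5): c = 0.1000 + 1.0400i → escape time 4
(row=1, col=0): c = -1.2200 + 0.6860i → escape time 3
(row=1, col=1): c = -0.9560 + 0.6860i → escape time 4
(row=1, col=2): c = -0.6920 + 0.6860i → escape time 5
(row=1, col=3): c = -0.4280 + 0.6860i → escape time 8
(row=1, col=4): c = -0.1640 + 0.6860i → escape time 8
(row=1, col=5): c = 0.1000 + 0.6860i → escape time 8
(row=2, col=0): c = -1.2200 + 0.3320i → escape time 8
(row=2, col=1): c = -0.9560 + 0.3320i → escape time 8
(row=2, col=2): c = -0.6920 + 0.3320i → escape time 8
(row=2, col=3): c = -0.4280 + 0.3320i → escape time 8
(row=2, col=4): c = -0.1640 + 0.3320i → escape time 8
(row=2, col=5): c = 0.1000 + 0.3320i → escape time 8
(row=3, col=0): c = -1.2200 + -0.0220i → escape time 8
(row=3, col=1): c = -0.9560 + -0.0220i → escape time 8
(row=3, col=2): c = -0.6920 + -0.0220i → escape time 8
(row=3, col=3): c = -0.4280 + -0.0220i → escape time 8
(row=3, col=4): c = -0.1640 + -0.0220i → escape time 8
(row=3, col=5): c = 0.1000 + -0.0220i → escape time 8
(row=4, col=0): c = -1.2200 + -0.3760i → escape time 8
(row=4, col=1): c = -0.9560 + -0.3760i → escape time 7
(row=4, col=2): c = -0.6920 + -0.3760i → escape time 8
(row=4, col=3): c = -0.4280 + -0.3760i → escape time 8
(row=4, col=4): c = -0.1640 + -0.3760i → escape time 8
(row=4, col=5): c = 0.1000 + -0.3760i → escape time 8
(row=5, col=0): c = -1.2200 + -0.7300i → escape time 3
(row=5, col=1): c = -0.9560 + -0.7300i → escape time 4
(row=5, col=2): c = -0.6920 + -0.7300i → escape time 5
(row=5, col=3): c = -0.4280 + -0.7300i → escape time 7
(row=5, col=4): c = -0.1640 + -0.7300i → escape time 8
(row=5, col=5): c = 0.1000 + -0.7300i → escape time 7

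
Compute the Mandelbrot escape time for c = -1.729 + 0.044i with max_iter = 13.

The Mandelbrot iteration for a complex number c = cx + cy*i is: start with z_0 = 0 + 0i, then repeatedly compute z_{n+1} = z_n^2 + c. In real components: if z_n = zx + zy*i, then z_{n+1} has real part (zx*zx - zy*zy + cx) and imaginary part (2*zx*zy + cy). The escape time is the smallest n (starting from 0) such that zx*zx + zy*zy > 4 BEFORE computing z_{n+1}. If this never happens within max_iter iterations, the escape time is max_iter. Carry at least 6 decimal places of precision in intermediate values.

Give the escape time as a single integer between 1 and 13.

z_0 = 0 + 0i, c = -1.7290 + 0.0440i
Iter 1: z = -1.7290 + 0.0440i, |z|^2 = 2.9914
Iter 2: z = 1.2585 + -0.1082i, |z|^2 = 1.5955
Iter 3: z = -0.1569 + -0.2282i, |z|^2 = 0.0767
Iter 4: z = -1.7565 + 0.1156i, |z|^2 = 3.0986
Iter 5: z = 1.3429 + -0.3621i, |z|^2 = 1.9344
Iter 6: z = -0.0569 + -0.9285i, |z|^2 = 0.8653
Iter 7: z = -2.5878 + 0.1496i, |z|^2 = 6.7192
Escaped at iteration 7

Answer: 7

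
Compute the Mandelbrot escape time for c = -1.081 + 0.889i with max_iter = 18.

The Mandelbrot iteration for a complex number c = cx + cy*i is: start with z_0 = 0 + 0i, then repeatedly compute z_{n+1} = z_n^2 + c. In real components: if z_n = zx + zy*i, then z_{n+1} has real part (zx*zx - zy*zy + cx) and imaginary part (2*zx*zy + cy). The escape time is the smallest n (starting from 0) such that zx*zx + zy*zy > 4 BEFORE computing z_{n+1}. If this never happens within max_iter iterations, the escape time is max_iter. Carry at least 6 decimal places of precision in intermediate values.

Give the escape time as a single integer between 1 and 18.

z_0 = 0 + 0i, c = -1.0810 + 0.8890i
Iter 1: z = -1.0810 + 0.8890i, |z|^2 = 1.9589
Iter 2: z = -0.7028 + -1.0330i, |z|^2 = 1.5610
Iter 3: z = -1.6543 + 2.3409i, |z|^2 = 8.2165
Escaped at iteration 3

Answer: 3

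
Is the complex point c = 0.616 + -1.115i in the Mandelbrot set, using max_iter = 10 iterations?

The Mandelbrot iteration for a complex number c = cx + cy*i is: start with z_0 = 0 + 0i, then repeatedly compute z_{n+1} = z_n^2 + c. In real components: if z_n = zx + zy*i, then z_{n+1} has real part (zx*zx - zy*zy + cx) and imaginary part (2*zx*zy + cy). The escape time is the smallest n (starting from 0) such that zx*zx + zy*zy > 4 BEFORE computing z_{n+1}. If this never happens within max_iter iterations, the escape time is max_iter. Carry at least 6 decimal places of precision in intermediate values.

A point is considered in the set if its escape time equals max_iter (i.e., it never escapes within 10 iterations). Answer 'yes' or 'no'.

Answer: no

Derivation:
z_0 = 0 + 0i, c = 0.6160 + -1.1150i
Iter 1: z = 0.6160 + -1.1150i, |z|^2 = 1.6227
Iter 2: z = -0.2478 + -2.4887i, |z|^2 = 6.2549
Escaped at iteration 2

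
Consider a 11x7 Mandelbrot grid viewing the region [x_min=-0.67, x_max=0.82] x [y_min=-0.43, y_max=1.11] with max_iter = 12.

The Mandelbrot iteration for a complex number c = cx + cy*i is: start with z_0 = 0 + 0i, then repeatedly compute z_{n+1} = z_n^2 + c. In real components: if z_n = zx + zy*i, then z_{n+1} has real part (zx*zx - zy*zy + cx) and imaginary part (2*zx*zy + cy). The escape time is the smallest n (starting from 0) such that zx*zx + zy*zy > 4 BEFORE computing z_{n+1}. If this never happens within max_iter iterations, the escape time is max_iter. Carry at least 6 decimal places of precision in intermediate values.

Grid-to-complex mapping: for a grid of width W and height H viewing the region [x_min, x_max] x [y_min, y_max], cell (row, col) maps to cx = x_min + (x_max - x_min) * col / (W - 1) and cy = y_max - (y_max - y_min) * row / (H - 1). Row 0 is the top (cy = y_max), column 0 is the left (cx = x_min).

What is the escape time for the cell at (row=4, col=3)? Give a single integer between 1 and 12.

z_0 = 0 + 0i, c = -0.2230 + 0.0833i
Iter 1: z = -0.2230 + 0.0833i, |z|^2 = 0.0567
Iter 2: z = -0.1802 + 0.0462i, |z|^2 = 0.0346
Iter 3: z = -0.1927 + 0.0667i, |z|^2 = 0.0416
Iter 4: z = -0.1903 + 0.0576i, |z|^2 = 0.0395
Iter 5: z = -0.1901 + 0.0614i, |z|^2 = 0.0399
Iter 6: z = -0.1906 + 0.0600i, |z|^2 = 0.0399
Iter 7: z = -0.1903 + 0.0605i, |z|^2 = 0.0399
Iter 8: z = -0.1905 + 0.0603i, |z|^2 = 0.0399
Iter 9: z = -0.1904 + 0.0604i, |z|^2 = 0.0399
Iter 10: z = -0.1904 + 0.0604i, |z|^2 = 0.0399
Iter 11: z = -0.1904 + 0.0603i, |z|^2 = 0.0399

Answer: 12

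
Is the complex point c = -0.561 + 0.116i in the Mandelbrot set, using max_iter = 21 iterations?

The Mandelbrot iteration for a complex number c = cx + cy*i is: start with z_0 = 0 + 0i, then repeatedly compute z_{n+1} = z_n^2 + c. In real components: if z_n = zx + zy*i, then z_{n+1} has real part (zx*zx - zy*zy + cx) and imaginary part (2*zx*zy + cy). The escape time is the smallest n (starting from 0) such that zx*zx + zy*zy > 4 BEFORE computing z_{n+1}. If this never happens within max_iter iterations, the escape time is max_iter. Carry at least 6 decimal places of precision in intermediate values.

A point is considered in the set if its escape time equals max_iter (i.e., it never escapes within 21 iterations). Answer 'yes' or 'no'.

z_0 = 0 + 0i, c = -0.5610 + 0.1160i
Iter 1: z = -0.5610 + 0.1160i, |z|^2 = 0.3282
Iter 2: z = -0.2597 + -0.0142i, |z|^2 = 0.0677
Iter 3: z = -0.4937 + 0.1234i, |z|^2 = 0.2590
Iter 4: z = -0.3324 + -0.0058i, |z|^2 = 0.1105
Iter 5: z = -0.4505 + 0.1199i, |z|^2 = 0.2173
Iter 6: z = -0.3724 + 0.0080i, |z|^2 = 0.1387
Iter 7: z = -0.4224 + 0.1100i, |z|^2 = 0.1905
Iter 8: z = -0.3947 + 0.0230i, |z|^2 = 0.1563
Iter 9: z = -0.4057 + 0.0978i, |z|^2 = 0.1742
Iter 10: z = -0.4059 + 0.0366i, |z|^2 = 0.1661
Iter 11: z = -0.3976 + 0.0863i, |z|^2 = 0.1655
Iter 12: z = -0.4104 + 0.0474i, |z|^2 = 0.1707
Iter 13: z = -0.3948 + 0.0771i, |z|^2 = 0.1618
Iter 14: z = -0.4111 + 0.0551i, |z|^2 = 0.1720
Iter 15: z = -0.3951 + 0.0707i, |z|^2 = 0.1611
Iter 16: z = -0.4099 + 0.0602i, |z|^2 = 0.1716
Iter 17: z = -0.3966 + 0.0667i, |z|^2 = 0.1617
Iter 18: z = -0.4082 + 0.0631i, |z|^2 = 0.1706
Iter 19: z = -0.3984 + 0.0645i, |z|^2 = 0.1629
Iter 20: z = -0.4064 + 0.0646i, |z|^2 = 0.1694
Did not escape in 21 iterations → in set

Answer: yes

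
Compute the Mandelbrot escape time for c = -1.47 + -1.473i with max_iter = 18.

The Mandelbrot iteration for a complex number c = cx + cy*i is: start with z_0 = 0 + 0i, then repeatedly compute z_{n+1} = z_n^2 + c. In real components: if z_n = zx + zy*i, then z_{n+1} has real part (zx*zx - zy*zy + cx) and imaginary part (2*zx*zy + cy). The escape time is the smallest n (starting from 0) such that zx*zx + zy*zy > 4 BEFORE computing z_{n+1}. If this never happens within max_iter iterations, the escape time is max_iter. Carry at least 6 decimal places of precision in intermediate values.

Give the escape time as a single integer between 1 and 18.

Answer: 1

Derivation:
z_0 = 0 + 0i, c = -1.4700 + -1.4730i
Iter 1: z = -1.4700 + -1.4730i, |z|^2 = 4.3306
Escaped at iteration 1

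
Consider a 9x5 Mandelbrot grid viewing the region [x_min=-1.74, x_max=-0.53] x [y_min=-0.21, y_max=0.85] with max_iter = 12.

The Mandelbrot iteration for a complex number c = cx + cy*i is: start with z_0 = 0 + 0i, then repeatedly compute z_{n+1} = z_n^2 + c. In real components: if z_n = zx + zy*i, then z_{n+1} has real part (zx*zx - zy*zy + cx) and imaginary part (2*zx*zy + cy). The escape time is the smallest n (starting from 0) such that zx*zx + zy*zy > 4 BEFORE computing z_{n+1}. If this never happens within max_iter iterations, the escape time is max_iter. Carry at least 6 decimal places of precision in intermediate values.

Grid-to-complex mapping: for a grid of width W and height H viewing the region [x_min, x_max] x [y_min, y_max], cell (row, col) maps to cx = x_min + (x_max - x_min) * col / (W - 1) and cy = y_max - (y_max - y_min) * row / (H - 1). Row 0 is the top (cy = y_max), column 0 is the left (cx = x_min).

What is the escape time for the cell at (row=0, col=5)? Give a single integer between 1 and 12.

z_0 = 0 + 0i, c = -0.9838 + 0.8500i
Iter 1: z = -0.9838 + 0.8500i, |z|^2 = 1.6903
Iter 2: z = -0.7385 + -0.8224i, |z|^2 = 1.2217
Iter 3: z = -1.1147 + 2.0646i, |z|^2 = 5.5052
Escaped at iteration 3

Answer: 3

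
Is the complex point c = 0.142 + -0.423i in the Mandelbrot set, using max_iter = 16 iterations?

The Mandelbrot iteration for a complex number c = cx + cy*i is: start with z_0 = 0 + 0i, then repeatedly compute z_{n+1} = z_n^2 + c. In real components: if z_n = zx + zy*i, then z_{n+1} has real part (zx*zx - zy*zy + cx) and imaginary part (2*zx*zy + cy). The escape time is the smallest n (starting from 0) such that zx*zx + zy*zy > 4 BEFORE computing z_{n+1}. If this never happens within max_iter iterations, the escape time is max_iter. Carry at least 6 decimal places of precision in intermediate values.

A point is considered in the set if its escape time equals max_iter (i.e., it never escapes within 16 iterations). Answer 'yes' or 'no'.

z_0 = 0 + 0i, c = 0.1420 + -0.4230i
Iter 1: z = 0.1420 + -0.4230i, |z|^2 = 0.1991
Iter 2: z = -0.0168 + -0.5431i, |z|^2 = 0.2953
Iter 3: z = -0.1527 + -0.4048i, |z|^2 = 0.1872
Iter 4: z = 0.0015 + -0.2994i, |z|^2 = 0.0896
Iter 5: z = 0.0524 + -0.4239i, |z|^2 = 0.1824
Iter 6: z = -0.0349 + -0.4674i, |z|^2 = 0.2197
Iter 7: z = -0.0752 + -0.3903i, |z|^2 = 0.1580
Iter 8: z = -0.0047 + -0.3643i, |z|^2 = 0.1327
Iter 9: z = 0.0093 + -0.4196i, |z|^2 = 0.1761
Iter 10: z = -0.0340 + -0.4308i, |z|^2 = 0.1868
Iter 11: z = -0.0425 + -0.3937i, |z|^2 = 0.1568
Iter 12: z = -0.0112 + -0.3896i, |z|^2 = 0.1519
Iter 13: z = -0.0096 + -0.4142i, |z|^2 = 0.1717
Iter 14: z = -0.0295 + -0.4150i, |z|^2 = 0.1731
Iter 15: z = -0.0294 + -0.3985i, |z|^2 = 0.1597
Did not escape in 16 iterations → in set

Answer: yes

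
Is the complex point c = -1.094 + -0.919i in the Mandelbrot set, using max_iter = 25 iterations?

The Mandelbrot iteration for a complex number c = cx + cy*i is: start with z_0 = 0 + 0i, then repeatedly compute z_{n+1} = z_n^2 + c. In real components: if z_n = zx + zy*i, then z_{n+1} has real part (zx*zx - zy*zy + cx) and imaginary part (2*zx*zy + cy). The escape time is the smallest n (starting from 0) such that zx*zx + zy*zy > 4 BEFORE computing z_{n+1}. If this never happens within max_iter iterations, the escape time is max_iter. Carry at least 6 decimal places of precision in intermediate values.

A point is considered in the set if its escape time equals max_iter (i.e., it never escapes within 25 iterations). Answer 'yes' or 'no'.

z_0 = 0 + 0i, c = -1.0940 + -0.9190i
Iter 1: z = -1.0940 + -0.9190i, |z|^2 = 2.0414
Iter 2: z = -0.7417 + 1.0918i, |z|^2 = 1.7421
Iter 3: z = -1.7358 + -2.5386i, |z|^2 = 9.4575
Escaped at iteration 3

Answer: no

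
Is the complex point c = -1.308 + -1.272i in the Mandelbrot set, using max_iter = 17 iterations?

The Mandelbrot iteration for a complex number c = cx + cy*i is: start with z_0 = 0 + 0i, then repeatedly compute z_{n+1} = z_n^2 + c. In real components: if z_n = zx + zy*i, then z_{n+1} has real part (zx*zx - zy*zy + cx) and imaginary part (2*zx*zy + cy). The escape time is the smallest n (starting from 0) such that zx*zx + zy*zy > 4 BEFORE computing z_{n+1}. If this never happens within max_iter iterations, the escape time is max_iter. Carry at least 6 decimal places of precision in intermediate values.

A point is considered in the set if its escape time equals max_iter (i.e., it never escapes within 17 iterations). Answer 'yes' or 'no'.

Answer: no

Derivation:
z_0 = 0 + 0i, c = -1.3080 + -1.2720i
Iter 1: z = -1.3080 + -1.2720i, |z|^2 = 3.3288
Iter 2: z = -1.2151 + 2.0556i, |z|^2 = 5.7018
Escaped at iteration 2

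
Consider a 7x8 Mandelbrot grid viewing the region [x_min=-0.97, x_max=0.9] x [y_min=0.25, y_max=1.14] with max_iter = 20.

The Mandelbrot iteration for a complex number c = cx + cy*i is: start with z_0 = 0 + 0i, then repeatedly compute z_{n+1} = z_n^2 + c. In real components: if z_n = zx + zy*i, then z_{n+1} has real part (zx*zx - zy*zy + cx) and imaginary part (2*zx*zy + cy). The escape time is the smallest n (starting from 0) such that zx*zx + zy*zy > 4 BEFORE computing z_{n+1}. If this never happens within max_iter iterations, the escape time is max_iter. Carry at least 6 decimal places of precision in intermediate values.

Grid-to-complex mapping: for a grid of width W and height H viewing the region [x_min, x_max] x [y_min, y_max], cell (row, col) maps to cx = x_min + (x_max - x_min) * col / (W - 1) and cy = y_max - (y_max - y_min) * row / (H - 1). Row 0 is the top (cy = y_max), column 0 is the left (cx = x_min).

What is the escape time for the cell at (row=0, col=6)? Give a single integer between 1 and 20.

Answer: 2

Derivation:
z_0 = 0 + 0i, c = 0.9000 + 1.1400i
Iter 1: z = 0.9000 + 1.1400i, |z|^2 = 2.1096
Iter 2: z = 0.4104 + 3.1920i, |z|^2 = 10.3573
Escaped at iteration 2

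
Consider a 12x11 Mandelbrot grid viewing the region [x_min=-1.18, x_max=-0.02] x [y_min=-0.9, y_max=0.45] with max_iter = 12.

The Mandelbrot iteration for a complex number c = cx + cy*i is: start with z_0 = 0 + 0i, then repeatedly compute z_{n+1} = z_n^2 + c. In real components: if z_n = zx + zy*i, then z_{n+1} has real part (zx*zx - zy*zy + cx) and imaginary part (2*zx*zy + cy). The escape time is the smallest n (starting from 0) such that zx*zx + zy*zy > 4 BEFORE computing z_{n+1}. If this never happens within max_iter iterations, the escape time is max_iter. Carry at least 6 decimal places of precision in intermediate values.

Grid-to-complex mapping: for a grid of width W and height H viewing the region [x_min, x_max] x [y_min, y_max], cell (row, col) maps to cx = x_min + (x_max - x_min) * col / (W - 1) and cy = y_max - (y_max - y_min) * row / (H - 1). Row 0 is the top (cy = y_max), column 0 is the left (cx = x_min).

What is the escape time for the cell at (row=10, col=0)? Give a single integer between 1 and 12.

Answer: 3

Derivation:
z_0 = 0 + 0i, c = -1.1800 + -0.9000i
Iter 1: z = -1.1800 + -0.9000i, |z|^2 = 2.2024
Iter 2: z = -0.5976 + 1.2240i, |z|^2 = 1.8553
Iter 3: z = -2.3211 + -2.3629i, |z|^2 = 10.9707
Escaped at iteration 3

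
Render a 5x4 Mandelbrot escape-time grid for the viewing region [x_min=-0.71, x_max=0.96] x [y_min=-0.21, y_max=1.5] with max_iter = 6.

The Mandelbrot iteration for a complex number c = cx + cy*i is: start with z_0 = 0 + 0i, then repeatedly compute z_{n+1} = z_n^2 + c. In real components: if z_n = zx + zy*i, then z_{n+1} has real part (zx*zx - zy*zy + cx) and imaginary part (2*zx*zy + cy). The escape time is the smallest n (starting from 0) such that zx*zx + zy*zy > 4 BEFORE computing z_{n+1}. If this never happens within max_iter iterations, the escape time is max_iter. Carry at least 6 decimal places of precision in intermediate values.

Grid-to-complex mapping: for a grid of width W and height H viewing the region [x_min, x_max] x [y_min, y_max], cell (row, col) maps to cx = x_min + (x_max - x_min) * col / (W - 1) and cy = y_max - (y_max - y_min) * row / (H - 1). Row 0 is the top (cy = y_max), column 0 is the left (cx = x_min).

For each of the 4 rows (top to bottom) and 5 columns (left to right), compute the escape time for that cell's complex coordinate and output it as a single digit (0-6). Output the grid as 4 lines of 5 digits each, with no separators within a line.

Answer: 22222
46532
66642
66643

Derivation:
(row=0, col=0): c = -0.7100 + 1.5000i → escape time 2
(row=0, col=1): c = -0.2925 + 1.5000i → escape time 2
(row=0, col=2): c = 0.1250 + 1.5000i → escape time 2
(row=0, col=3): c = 0.5425 + 1.5000i → escape time 2
(row=0, col=4): c = 0.9600 + 1.5000i → escape time 2
(row=1, col=0): c = -0.7100 + 0.9300i → escape time 4
(row=1, col=1): c = -0.2925 + 0.9300i → escape time 6
(row=1, col=2): c = 0.1250 + 0.9300i → escape time 5
(row=1, col=3): c = 0.5425 + 0.9300i → escape time 3
(row=1, col=4): c = 0.9600 + 0.9300i → escape time 2
(row=2, col=0): c = -0.7100 + 0.3600i → escape time 6
(row=2, col=1): c = -0.2925 + 0.3600i → escape time 6
(row=2, col=2): c = 0.1250 + 0.3600i → escape time 6
(row=2, col=3): c = 0.5425 + 0.3600i → escape time 4
(row=2, col=4): c = 0.9600 + 0.3600i → escape time 2
(row=3, col=0): c = -0.7100 + -0.2100i → escape time 6
(row=3, col=1): c = -0.2925 + -0.2100i → escape time 6
(row=3, col=2): c = 0.1250 + -0.2100i → escape time 6
(row=3, col=3): c = 0.5425 + -0.2100i → escape time 4
(row=3, col=4): c = 0.9600 + -0.2100i → escape time 3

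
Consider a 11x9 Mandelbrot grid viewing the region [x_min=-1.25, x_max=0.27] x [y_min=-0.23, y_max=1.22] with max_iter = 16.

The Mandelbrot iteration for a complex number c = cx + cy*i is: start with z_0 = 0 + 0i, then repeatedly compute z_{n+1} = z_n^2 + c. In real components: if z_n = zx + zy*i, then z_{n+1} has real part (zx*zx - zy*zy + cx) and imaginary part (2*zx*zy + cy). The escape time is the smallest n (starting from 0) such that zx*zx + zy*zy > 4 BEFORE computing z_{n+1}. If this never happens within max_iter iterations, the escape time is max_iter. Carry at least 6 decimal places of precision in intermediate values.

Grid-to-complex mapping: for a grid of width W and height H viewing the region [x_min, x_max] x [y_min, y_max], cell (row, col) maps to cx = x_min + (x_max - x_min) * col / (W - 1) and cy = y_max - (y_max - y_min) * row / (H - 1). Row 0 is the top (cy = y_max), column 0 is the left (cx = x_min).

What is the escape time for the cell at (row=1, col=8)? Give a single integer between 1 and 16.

z_0 = 0 + 0i, c = -0.0340 + 1.0388i
Iter 1: z = -0.0340 + 1.0388i, |z|^2 = 1.0802
Iter 2: z = -1.1118 + 0.9681i, |z|^2 = 2.1734
Iter 3: z = 0.2650 + -1.1140i, |z|^2 = 1.3113
Iter 4: z = -1.2049 + 0.4484i, |z|^2 = 1.6528
Iter 5: z = 1.2167 + -0.0418i, |z|^2 = 1.4820
Iter 6: z = 1.4445 + 0.9370i, |z|^2 = 2.9646
Iter 7: z = 1.1747 + 3.7458i, |z|^2 = 15.4108
Escaped at iteration 7

Answer: 7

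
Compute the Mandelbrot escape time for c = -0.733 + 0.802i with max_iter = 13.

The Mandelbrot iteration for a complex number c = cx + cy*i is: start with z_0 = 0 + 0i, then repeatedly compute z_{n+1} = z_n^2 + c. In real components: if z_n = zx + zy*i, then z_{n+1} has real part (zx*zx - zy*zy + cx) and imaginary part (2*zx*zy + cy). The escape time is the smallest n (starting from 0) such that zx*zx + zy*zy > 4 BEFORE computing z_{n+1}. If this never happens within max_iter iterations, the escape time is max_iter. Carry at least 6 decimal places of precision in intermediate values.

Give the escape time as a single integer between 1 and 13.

Answer: 4

Derivation:
z_0 = 0 + 0i, c = -0.7330 + 0.8020i
Iter 1: z = -0.7330 + 0.8020i, |z|^2 = 1.1805
Iter 2: z = -0.8389 + -0.3737i, |z|^2 = 0.8435
Iter 3: z = -0.1689 + 1.4291i, |z|^2 = 2.0707
Iter 4: z = -2.7467 + 0.3193i, |z|^2 = 7.6462
Escaped at iteration 4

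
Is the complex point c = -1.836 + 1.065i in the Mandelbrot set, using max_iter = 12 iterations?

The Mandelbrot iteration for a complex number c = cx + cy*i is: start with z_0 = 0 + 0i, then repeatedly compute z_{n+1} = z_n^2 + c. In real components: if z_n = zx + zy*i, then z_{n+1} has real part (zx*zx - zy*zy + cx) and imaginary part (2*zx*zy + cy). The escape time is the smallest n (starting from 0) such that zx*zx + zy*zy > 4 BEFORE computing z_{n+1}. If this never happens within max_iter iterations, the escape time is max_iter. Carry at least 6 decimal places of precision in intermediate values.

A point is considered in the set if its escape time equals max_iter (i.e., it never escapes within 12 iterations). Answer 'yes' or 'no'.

Answer: no

Derivation:
z_0 = 0 + 0i, c = -1.8360 + 1.0650i
Iter 1: z = -1.8360 + 1.0650i, |z|^2 = 4.5051
Escaped at iteration 1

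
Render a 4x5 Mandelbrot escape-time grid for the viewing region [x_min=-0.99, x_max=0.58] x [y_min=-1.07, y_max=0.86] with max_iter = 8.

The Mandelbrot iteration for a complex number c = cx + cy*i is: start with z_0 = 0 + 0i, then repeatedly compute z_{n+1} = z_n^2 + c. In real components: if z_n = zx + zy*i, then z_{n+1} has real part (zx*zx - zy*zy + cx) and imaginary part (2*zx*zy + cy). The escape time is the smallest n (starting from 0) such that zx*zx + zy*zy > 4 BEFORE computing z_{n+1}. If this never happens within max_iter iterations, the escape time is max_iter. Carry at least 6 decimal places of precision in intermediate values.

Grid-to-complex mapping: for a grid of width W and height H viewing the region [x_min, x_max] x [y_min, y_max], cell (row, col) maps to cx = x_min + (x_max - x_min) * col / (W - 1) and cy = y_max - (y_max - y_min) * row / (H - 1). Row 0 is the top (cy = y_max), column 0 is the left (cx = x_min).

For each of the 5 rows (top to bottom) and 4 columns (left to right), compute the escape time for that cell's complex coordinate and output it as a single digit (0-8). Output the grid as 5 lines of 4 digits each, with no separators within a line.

Answer: 3563
8884
8884
5883
3442

Derivation:
(row=0, col=0): c = -0.9900 + 0.8600i → escape time 3
(row=0, col=1): c = -0.4667 + 0.8600i → escape time 5
(row=0, col=2): c = 0.0567 + 0.8600i → escape time 6
(row=0, col=3): c = 0.5800 + 0.8600i → escape time 3
(row=1, col=0): c = -0.9900 + 0.3775i → escape time 8
(row=1, col=1): c = -0.4667 + 0.3775i → escape time 8
(row=1, col=2): c = 0.0567 + 0.3775i → escape time 8
(row=1, col=3): c = 0.5800 + 0.3775i → escape time 4
(row=2, col=0): c = -0.9900 + -0.1050i → escape time 8
(row=2, col=1): c = -0.4667 + -0.1050i → escape time 8
(row=2, col=2): c = 0.0567 + -0.1050i → escape time 8
(row=2, col=3): c = 0.5800 + -0.1050i → escape time 4
(row=3, col=0): c = -0.9900 + -0.5875i → escape time 5
(row=3, col=1): c = -0.4667 + -0.5875i → escape time 8
(row=3, col=2): c = 0.0567 + -0.5875i → escape time 8
(row=3, col=3): c = 0.5800 + -0.5875i → escape time 3
(row=4, col=0): c = -0.9900 + -1.0700i → escape time 3
(row=4, col=1): c = -0.4667 + -1.0700i → escape time 4
(row=4, col=2): c = 0.0567 + -1.0700i → escape time 4
(row=4, col=3): c = 0.5800 + -1.0700i → escape time 2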